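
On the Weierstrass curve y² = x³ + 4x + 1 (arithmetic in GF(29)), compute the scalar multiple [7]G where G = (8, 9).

Repeated addition: build up to 7G.
2G: tangent at (8, 9): λ = (3·8² + 4)/(2·9) ≡ 22/18. 18⁻¹ ≡ 21 (mod 29), so λ ≡ 22·21 ≡ 27.
  x = λ² - 8 - 8 = 729 - 16 ≡ 17; y = λ·(8 - 17) - 9 ≡ 9. → (17, 9)
3G: (17, 9) + (8, 9). λ = (9 - 9)/(8 - 17) ≡ 0/20 mod 29. 20⁻¹ ≡ 16 (mod 29) since 20·16 = 320 ≡ 1, so λ ≡ 0.
  x = λ² - 17 - 8 = 0 - 25 ≡ 4; y = λ·(17 - 4) - 9 ≡ 20. → (4, 20)
4G: (4, 20) + (8, 9). λ = (9 - 20)/(8 - 4) ≡ 18/4 mod 29. 4⁻¹ ≡ 22 (mod 29), so λ ≡ 19.
  x = λ² - 4 - 8 = 361 - 12 ≡ 1; y = λ·(4 - 1) - 20 ≡ 8. → (1, 8)
5G: (1, 8) + (8, 9). λ = (9 - 8)/(8 - 1) ≡ 1/7 mod 29. 7⁻¹ ≡ 25 (mod 29), so λ ≡ 25.
  x = λ² - 1 - 8 = 625 - 9 ≡ 7; y = λ·(1 - 7) - 8 ≡ 16. → (7, 16)
6G: (7, 16) + (8, 9). λ = (9 - 16)/(8 - 7) ≡ 22/1 mod 29. 1⁻¹ ≡ 1 (mod 29), so λ ≡ 22.
  x = λ² - 7 - 8 = 484 - 15 ≡ 5; y = λ·(7 - 5) - 16 ≡ 28. → (5, 28)
7G: (5, 28) + (8, 9). λ = (9 - 28)/(8 - 5) ≡ 10/3 mod 29. 3⁻¹ ≡ 10 (mod 29), so λ ≡ 13.
  x = λ² - 5 - 8 = 169 - 13 ≡ 11; y = λ·(5 - 11) - 28 ≡ 10. → (11, 10)

(11, 10)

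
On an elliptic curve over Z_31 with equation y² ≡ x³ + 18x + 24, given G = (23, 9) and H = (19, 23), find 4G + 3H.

First 4G:
Double-and-add on 4 = (100)₂. Start with G = (23, 9) for the leading 1-bit.
double: tangent at (23, 9): λ = (3·23² + 18)/(2·9) ≡ 24/18. 18⁻¹ ≡ 19 (mod 31), so λ ≡ 24·19 ≡ 22.
  x = λ² - 23 - 23 = 484 - 46 ≡ 4; y = λ·(23 - 4) - 9 ≡ 6. → (4, 6)
double: tangent at (4, 6): λ = (3·4² + 18)/(2·6) ≡ 4/12. 12⁻¹ ≡ 13 (mod 31), so λ ≡ 4·13 ≡ 21.
  x = λ² - 4 - 4 = 441 - 8 ≡ 30; y = λ·(4 - 30) - 6 ≡ 6. → (30, 6)
4G = (30, 6).
Next 3H:
Repeated addition: build up to 3H.
2H: tangent at (19, 23): λ = (3·19² + 18)/(2·23) ≡ 16/15. 15⁻¹ ≡ 29 (mod 31), so λ ≡ 16·29 ≡ 30.
  x = λ² - 19 - 19 = 900 - 38 ≡ 25; y = λ·(19 - 25) - 23 ≡ 14. → (25, 14)
3H: (25, 14) + (19, 23). λ = (23 - 14)/(19 - 25) ≡ 9/25 mod 31. 25⁻¹ ≡ 5 (mod 31) since 25·5 = 125 ≡ 1, so λ ≡ 14.
  x = λ² - 25 - 19 = 196 - 44 ≡ 28; y = λ·(25 - 28) - 14 ≡ 6. → (28, 6)
3H = (28, 6).
Finally 4G + 3H:
(30, 6) + (28, 6). λ = (6 - 6)/(28 - 30) ≡ 0/29 mod 31. 29⁻¹ ≡ 15 (mod 31), so λ ≡ 0.
  x = λ² - 30 - 28 = 0 - 58 ≡ 4; y = λ·(30 - 4) - 6 ≡ 25. → (4, 25)

(4, 25)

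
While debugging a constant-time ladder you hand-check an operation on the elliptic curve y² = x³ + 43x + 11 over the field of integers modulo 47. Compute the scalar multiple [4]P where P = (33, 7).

Double-and-add on 4 = (100)₂. Start with P = (33, 7) for the leading 1-bit.
double: tangent at (33, 7): λ = (3·33² + 43)/(2·7) ≡ 20/14. 14⁻¹ ≡ 37 (mod 47) since 14·37 = 518 ≡ 1, so λ ≡ 20·37 ≡ 35.
  x = λ² - 33 - 33 = 1225 - 66 ≡ 31; y = λ·(33 - 31) - 7 ≡ 16. → (31, 16)
double: tangent at (31, 16): λ = (3·31² + 43)/(2·16) ≡ 12/32. 32⁻¹ ≡ 25 (mod 47), so λ ≡ 12·25 ≡ 18.
  x = λ² - 31 - 31 = 324 - 62 ≡ 27; y = λ·(31 - 27) - 16 ≡ 9. → (27, 9)

(27, 9)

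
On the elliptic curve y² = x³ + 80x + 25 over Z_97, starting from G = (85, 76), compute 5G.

(39, 53)

Repeated addition: build up to 5G.
2G: tangent at (85, 76): λ = (3·85² + 80)/(2·76) ≡ 27/55. 55⁻¹ ≡ 30 (mod 97), so λ ≡ 27·30 ≡ 34.
  x = λ² - 85 - 85 = 1156 - 170 ≡ 16; y = λ·(85 - 16) - 76 ≡ 39. → (16, 39)
3G: (16, 39) + (85, 76). λ = (76 - 39)/(85 - 16) ≡ 37/69 mod 97. 69⁻¹ ≡ 45 (mod 97), so λ ≡ 16.
  x = λ² - 16 - 85 = 256 - 101 ≡ 58; y = λ·(16 - 58) - 39 ≡ 65. → (58, 65)
4G: (58, 65) + (85, 76). λ = (76 - 65)/(85 - 58) ≡ 11/27 mod 97. 27⁻¹ ≡ 18 (mod 97), so λ ≡ 4.
  x = λ² - 58 - 85 = 16 - 143 ≡ 67; y = λ·(58 - 67) - 65 ≡ 93. → (67, 93)
5G: (67, 93) + (85, 76). λ = (76 - 93)/(85 - 67) ≡ 80/18 mod 97. 18⁻¹ ≡ 27 (mod 97), so λ ≡ 26.
  x = λ² - 67 - 85 = 676 - 152 ≡ 39; y = λ·(67 - 39) - 93 ≡ 53. → (39, 53)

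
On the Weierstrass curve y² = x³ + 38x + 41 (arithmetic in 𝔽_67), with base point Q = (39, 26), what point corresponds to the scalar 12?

Repeated addition: build up to 12Q.
2Q: tangent at (39, 26): λ = (3·39² + 38)/(2·26) ≡ 45/52. 52⁻¹ ≡ 58 (mod 67) since 52·58 = 3016 ≡ 1, so λ ≡ 45·58 ≡ 64.
  x = λ² - 39 - 39 = 4096 - 78 ≡ 65; y = λ·(39 - 65) - 26 ≡ 52. → (65, 52)
3Q: (65, 52) + (39, 26). λ = (26 - 52)/(39 - 65) ≡ 41/41 mod 67. 41⁻¹ ≡ 18 (mod 67) since 41·18 = 738 ≡ 1, so λ ≡ 1.
  x = λ² - 65 - 39 = 1 - 104 ≡ 31; y = λ·(65 - 31) - 52 ≡ 49. → (31, 49)
4Q: (31, 49) + (39, 26). λ = (26 - 49)/(39 - 31) ≡ 44/8 mod 67. 8⁻¹ ≡ 42 (mod 67), so λ ≡ 39.
  x = λ² - 31 - 39 = 1521 - 70 ≡ 44; y = λ·(31 - 44) - 49 ≡ 47. → (44, 47)
5Q: (44, 47) + (39, 26). λ = (26 - 47)/(39 - 44) ≡ 46/62 mod 67. 62⁻¹ ≡ 40 (mod 67), so λ ≡ 31.
  x = λ² - 44 - 39 = 961 - 83 ≡ 7; y = λ·(44 - 7) - 47 ≡ 28. → (7, 28)
6Q: (7, 28) + (39, 26). λ = (26 - 28)/(39 - 7) ≡ 65/32 mod 67. 32⁻¹ ≡ 44 (mod 67), so λ ≡ 46.
  x = λ² - 7 - 39 = 2116 - 46 ≡ 60; y = λ·(7 - 60) - 28 ≡ 13. → (60, 13)
7Q: (60, 13) + (39, 26). λ = (26 - 13)/(39 - 60) ≡ 13/46 mod 67. 46⁻¹ ≡ 51 (mod 67) since 46·51 = 2346 ≡ 1, so λ ≡ 60.
  x = λ² - 60 - 39 = 3600 - 99 ≡ 17; y = λ·(60 - 17) - 13 ≡ 21. → (17, 21)
8Q: (17, 21) + (39, 26). λ = (26 - 21)/(39 - 17) ≡ 5/22 mod 67. 22⁻¹ ≡ 64 (mod 67), so λ ≡ 52.
  x = λ² - 17 - 39 = 2704 - 56 ≡ 35; y = λ·(17 - 35) - 21 ≡ 48. → (35, 48)
9Q: (35, 48) + (39, 26). λ = (26 - 48)/(39 - 35) ≡ 45/4 mod 67. 4⁻¹ ≡ 17 (mod 67), so λ ≡ 28.
  x = λ² - 35 - 39 = 784 - 74 ≡ 40; y = λ·(35 - 40) - 48 ≡ 13. → (40, 13)
10Q: (40, 13) + (39, 26). λ = (26 - 13)/(39 - 40) ≡ 13/66 mod 67. 66⁻¹ ≡ 66 (mod 67) since 66·66 = 4356 ≡ 1, so λ ≡ 54.
  x = λ² - 40 - 39 = 2916 - 79 ≡ 23; y = λ·(40 - 23) - 13 ≡ 34. → (23, 34)
11Q: (23, 34) + (39, 26). λ = (26 - 34)/(39 - 23) ≡ 59/16 mod 67. 16⁻¹ ≡ 21 (mod 67), so λ ≡ 33.
  x = λ² - 23 - 39 = 1089 - 62 ≡ 22; y = λ·(23 - 22) - 34 ≡ 66. → (22, 66)
12Q: (22, 66) + (39, 26). λ = (26 - 66)/(39 - 22) ≡ 27/17 mod 67. 17⁻¹ ≡ 4 (mod 67), so λ ≡ 41.
  x = λ² - 22 - 39 = 1681 - 61 ≡ 12; y = λ·(22 - 12) - 66 ≡ 9. → (12, 9)

(12, 9)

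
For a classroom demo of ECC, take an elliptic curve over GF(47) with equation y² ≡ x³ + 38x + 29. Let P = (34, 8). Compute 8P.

(37, 23)

Repeated addition: build up to 8P.
2P: tangent at (34, 8): λ = (3·34² + 38)/(2·8) ≡ 28/16. 16⁻¹ ≡ 3 (mod 47), so λ ≡ 28·3 ≡ 37.
  x = λ² - 34 - 34 = 1369 - 68 ≡ 32; y = λ·(34 - 32) - 8 ≡ 19. → (32, 19)
3P: (32, 19) + (34, 8). λ = (8 - 19)/(34 - 32) ≡ 36/2 mod 47. 2⁻¹ ≡ 24 (mod 47), so λ ≡ 18.
  x = λ² - 32 - 34 = 324 - 66 ≡ 23; y = λ·(32 - 23) - 19 ≡ 2. → (23, 2)
4P: (23, 2) + (34, 8). λ = (8 - 2)/(34 - 23) ≡ 6/11 mod 47. 11⁻¹ ≡ 30 (mod 47), so λ ≡ 39.
  x = λ² - 23 - 34 = 1521 - 57 ≡ 7; y = λ·(23 - 7) - 2 ≡ 11. → (7, 11)
5P: (7, 11) + (34, 8). λ = (8 - 11)/(34 - 7) ≡ 44/27 mod 47. 27⁻¹ ≡ 7 (mod 47), so λ ≡ 26.
  x = λ² - 7 - 34 = 676 - 41 ≡ 24; y = λ·(7 - 24) - 11 ≡ 17. → (24, 17)
6P: (24, 17) + (34, 8). λ = (8 - 17)/(34 - 24) ≡ 38/10 mod 47. 10⁻¹ ≡ 33 (mod 47), so λ ≡ 32.
  x = λ² - 24 - 34 = 1024 - 58 ≡ 26; y = λ·(24 - 26) - 17 ≡ 13. → (26, 13)
7P: (26, 13) + (34, 8). λ = (8 - 13)/(34 - 26) ≡ 42/8 mod 47. 8⁻¹ ≡ 6 (mod 47), so λ ≡ 17.
  x = λ² - 26 - 34 = 289 - 60 ≡ 41; y = λ·(26 - 41) - 13 ≡ 14. → (41, 14)
8P: (41, 14) + (34, 8). λ = (8 - 14)/(34 - 41) ≡ 41/40 mod 47. 40⁻¹ ≡ 20 (mod 47), so λ ≡ 21.
  x = λ² - 41 - 34 = 441 - 75 ≡ 37; y = λ·(41 - 37) - 14 ≡ 23. → (37, 23)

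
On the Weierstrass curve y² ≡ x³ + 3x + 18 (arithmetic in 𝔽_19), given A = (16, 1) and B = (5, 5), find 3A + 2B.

(5, 5)

First 3A:
Repeated addition: build up to 3A.
2A: tangent at (16, 1): λ = (3·16² + 3)/(2·1) ≡ 11/2. 2⁻¹ ≡ 10 (mod 19), so λ ≡ 11·10 ≡ 15.
  x = λ² - 16 - 16 = 225 - 32 ≡ 3; y = λ·(16 - 3) - 1 ≡ 4. → (3, 4)
3A: (3, 4) + (16, 1). λ = (1 - 4)/(16 - 3) ≡ 16/13 mod 19. 13⁻¹ ≡ 3 (mod 19), so λ ≡ 10.
  x = λ² - 3 - 16 = 100 - 19 ≡ 5; y = λ·(3 - 5) - 4 ≡ 14. → (5, 14)
3A = (5, 14).
Next 2B:
Repeated addition: build up to 2B.
2B: tangent at (5, 5): λ = (3·5² + 3)/(2·5) ≡ 2/10. 10⁻¹ ≡ 2 (mod 19) since 10·2 = 20 ≡ 1, so λ ≡ 2·2 ≡ 4.
  x = λ² - 5 - 5 = 16 - 10 ≡ 6; y = λ·(5 - 6) - 5 ≡ 10. → (6, 10)
2B = (6, 10).
Finally 3A + 2B:
(5, 14) + (6, 10). λ = (10 - 14)/(6 - 5) ≡ 15/1 mod 19. 1⁻¹ ≡ 1 (mod 19), so λ ≡ 15.
  x = λ² - 5 - 6 = 225 - 11 ≡ 5; y = λ·(5 - 5) - 14 ≡ 5. → (5, 5)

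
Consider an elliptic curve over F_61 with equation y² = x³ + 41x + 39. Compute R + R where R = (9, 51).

(47, 25)

tangent at (9, 51): λ = (3·9² + 41)/(2·51) ≡ 40/41. 41⁻¹ ≡ 3 (mod 61), so λ ≡ 40·3 ≡ 59.
  x = λ² - 9 - 9 = 3481 - 18 ≡ 47; y = λ·(9 - 47) - 51 ≡ 25. → (47, 25)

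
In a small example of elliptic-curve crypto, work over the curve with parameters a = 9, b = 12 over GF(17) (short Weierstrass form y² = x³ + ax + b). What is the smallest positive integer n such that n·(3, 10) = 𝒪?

2P: tangent at (3, 10): λ = (3·3² + 9)/(2·10) ≡ 2/3. 3⁻¹ ≡ 6 (mod 17) since 3·6 = 18 ≡ 1, so λ ≡ 2·6 ≡ 12.
  x = λ² - 3 - 3 = 144 - 6 ≡ 2; y = λ·(3 - 2) - 10 ≡ 2. → (2, 2)
3P: (2, 2) + (3, 10). λ = (10 - 2)/(3 - 2) ≡ 8/1 mod 17. 1⁻¹ ≡ 1 (mod 17), so λ ≡ 8.
  x = λ² - 2 - 3 = 64 - 5 ≡ 8; y = λ·(2 - 8) - 2 ≡ 1. → (8, 1)
4P: (8, 1) + (3, 10). λ = (10 - 1)/(3 - 8) ≡ 9/12 mod 17. 12⁻¹ ≡ 10 (mod 17) since 12·10 = 120 ≡ 1, so λ ≡ 5.
  x = λ² - 8 - 3 = 25 - 11 ≡ 14; y = λ·(8 - 14) - 1 ≡ 3. → (14, 3)
5P: (14, 3) + (3, 10). λ = (10 - 3)/(3 - 14) ≡ 7/6 mod 17. 6⁻¹ ≡ 3 (mod 17), so λ ≡ 4.
  x = λ² - 14 - 3 = 16 - 17 ≡ 16; y = λ·(14 - 16) - 3 ≡ 6. → (16, 6)
6P: (16, 6) + (3, 10). λ = (10 - 6)/(3 - 16) ≡ 4/4 mod 17. 4⁻¹ ≡ 13 (mod 17) since 4·13 = 52 ≡ 1, so λ ≡ 1.
  x = λ² - 16 - 3 = 1 - 19 ≡ 16; y = λ·(16 - 16) - 6 ≡ 11. → (16, 11)
7P: (16, 11) + (3, 10). λ = (10 - 11)/(3 - 16) ≡ 16/4 mod 17. 4⁻¹ ≡ 13 (mod 17), so λ ≡ 4.
  x = λ² - 16 - 3 = 16 - 19 ≡ 14; y = λ·(16 - 14) - 11 ≡ 14. → (14, 14)
8P: (14, 14) + (3, 10). λ = (10 - 14)/(3 - 14) ≡ 13/6 mod 17. 6⁻¹ ≡ 3 (mod 17) since 6·3 = 18 ≡ 1, so λ ≡ 5.
  x = λ² - 14 - 3 = 25 - 17 ≡ 8; y = λ·(14 - 8) - 14 ≡ 16. → (8, 16)
9P: (8, 16) + (3, 10). λ = (10 - 16)/(3 - 8) ≡ 11/12 mod 17. 12⁻¹ ≡ 10 (mod 17) since 12·10 = 120 ≡ 1, so λ ≡ 8.
  x = λ² - 8 - 3 = 64 - 11 ≡ 2; y = λ·(8 - 2) - 16 ≡ 15. → (2, 15)
10P: (2, 15) + (3, 10). λ = (10 - 15)/(3 - 2) ≡ 12/1 mod 17. 1⁻¹ ≡ 1 (mod 17), so λ ≡ 12.
  x = λ² - 2 - 3 = 144 - 5 ≡ 3; y = λ·(2 - 3) - 15 ≡ 7. → (3, 7)
11P: (3, 7) + (3, 10): same x and y₁ ≡ -y₂, so the sum is 𝒪.
11P = 𝒪, so the order is 11.

11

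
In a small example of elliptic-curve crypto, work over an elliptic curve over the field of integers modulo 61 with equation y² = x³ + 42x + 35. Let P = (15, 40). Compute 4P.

Repeated addition: build up to 4P.
2P: tangent at (15, 40): λ = (3·15² + 42)/(2·40) ≡ 46/19. 19⁻¹ ≡ 45 (mod 61), so λ ≡ 46·45 ≡ 57.
  x = λ² - 15 - 15 = 3249 - 30 ≡ 47; y = λ·(15 - 47) - 40 ≡ 27. → (47, 27)
3P: (47, 27) + (15, 40). λ = (40 - 27)/(15 - 47) ≡ 13/29 mod 61. 29⁻¹ ≡ 40 (mod 61) since 29·40 = 1160 ≡ 1, so λ ≡ 32.
  x = λ² - 47 - 15 = 1024 - 62 ≡ 47; y = λ·(47 - 47) - 27 ≡ 34. → (47, 34)
4P: (47, 34) + (15, 40). λ = (40 - 34)/(15 - 47) ≡ 6/29 mod 61. 29⁻¹ ≡ 40 (mod 61) since 29·40 = 1160 ≡ 1, so λ ≡ 57.
  x = λ² - 47 - 15 = 3249 - 62 ≡ 15; y = λ·(47 - 15) - 34 ≡ 21. → (15, 21)

(15, 21)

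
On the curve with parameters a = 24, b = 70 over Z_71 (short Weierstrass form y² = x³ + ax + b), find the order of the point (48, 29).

9

2P: tangent at (48, 29): λ = (3·48² + 24)/(2·29) ≡ 49/58. 58⁻¹ ≡ 60 (mod 71), so λ ≡ 49·60 ≡ 29.
  x = λ² - 48 - 48 = 841 - 96 ≡ 35; y = λ·(48 - 35) - 29 ≡ 64. → (35, 64)
3P: (35, 64) + (48, 29). λ = (29 - 64)/(48 - 35) ≡ 36/13 mod 71. 13⁻¹ ≡ 11 (mod 71) since 13·11 = 143 ≡ 1, so λ ≡ 41.
  x = λ² - 35 - 48 = 1681 - 83 ≡ 36; y = λ·(35 - 36) - 64 ≡ 37. → (36, 37)
4P: (36, 37) + (48, 29). λ = (29 - 37)/(48 - 36) ≡ 63/12 mod 71. 12⁻¹ ≡ 6 (mod 71), so λ ≡ 23.
  x = λ² - 36 - 48 = 529 - 84 ≡ 19; y = λ·(36 - 19) - 37 ≡ 70. → (19, 70)
5P: (19, 70) + (48, 29). λ = (29 - 70)/(48 - 19) ≡ 30/29 mod 71. 29⁻¹ ≡ 49 (mod 71), so λ ≡ 50.
  x = λ² - 19 - 48 = 2500 - 67 ≡ 19; y = λ·(19 - 19) - 70 ≡ 1. → (19, 1)
6P: (19, 1) + (48, 29). λ = (29 - 1)/(48 - 19) ≡ 28/29 mod 71. 29⁻¹ ≡ 49 (mod 71), so λ ≡ 23.
  x = λ² - 19 - 48 = 529 - 67 ≡ 36; y = λ·(19 - 36) - 1 ≡ 34. → (36, 34)
7P: (36, 34) + (48, 29). λ = (29 - 34)/(48 - 36) ≡ 66/12 mod 71. 12⁻¹ ≡ 6 (mod 71), so λ ≡ 41.
  x = λ² - 36 - 48 = 1681 - 84 ≡ 35; y = λ·(36 - 35) - 34 ≡ 7. → (35, 7)
8P: (35, 7) + (48, 29). λ = (29 - 7)/(48 - 35) ≡ 22/13 mod 71. 13⁻¹ ≡ 11 (mod 71) since 13·11 = 143 ≡ 1, so λ ≡ 29.
  x = λ² - 35 - 48 = 841 - 83 ≡ 48; y = λ·(35 - 48) - 7 ≡ 42. → (48, 42)
9P: (48, 42) + (48, 29): same x and y₁ ≡ -y₂, so the sum is 𝒪.
9P = 𝒪, so the order is 9.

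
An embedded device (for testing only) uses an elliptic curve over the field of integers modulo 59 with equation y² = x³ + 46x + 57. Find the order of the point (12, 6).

2P: tangent at (12, 6): λ = (3·12² + 46)/(2·6) ≡ 6/12. 12⁻¹ ≡ 5 (mod 59), so λ ≡ 6·5 ≡ 30.
  x = λ² - 12 - 12 = 900 - 24 ≡ 50; y = λ·(12 - 50) - 6 ≡ 34. → (50, 34)
3P: (50, 34) + (12, 6). λ = (6 - 34)/(12 - 50) ≡ 31/21 mod 59. 21⁻¹ ≡ 45 (mod 59) since 21·45 = 945 ≡ 1, so λ ≡ 38.
  x = λ² - 50 - 12 = 1444 - 62 ≡ 25; y = λ·(50 - 25) - 34 ≡ 31. → (25, 31)
4P: (25, 31) + (12, 6). λ = (6 - 31)/(12 - 25) ≡ 34/46 mod 59. 46⁻¹ ≡ 9 (mod 59), so λ ≡ 11.
  x = λ² - 25 - 12 = 121 - 37 ≡ 25; y = λ·(25 - 25) - 31 ≡ 28. → (25, 28)
5P: (25, 28) + (12, 6). λ = (6 - 28)/(12 - 25) ≡ 37/46 mod 59. 46⁻¹ ≡ 9 (mod 59), so λ ≡ 38.
  x = λ² - 25 - 12 = 1444 - 37 ≡ 50; y = λ·(25 - 50) - 28 ≡ 25. → (50, 25)
6P: (50, 25) + (12, 6). λ = (6 - 25)/(12 - 50) ≡ 40/21 mod 59. 21⁻¹ ≡ 45 (mod 59) since 21·45 = 945 ≡ 1, so λ ≡ 30.
  x = λ² - 50 - 12 = 900 - 62 ≡ 12; y = λ·(50 - 12) - 25 ≡ 53. → (12, 53)
7P: (12, 53) + (12, 6): same x and y₁ ≡ -y₂, so the sum is the point at infinity.
7P = the point at infinity, so the order is 7.

7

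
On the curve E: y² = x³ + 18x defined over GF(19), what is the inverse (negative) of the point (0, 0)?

-(0, 0) = (0, -0 mod 19) = (0, 0).

(0, 0)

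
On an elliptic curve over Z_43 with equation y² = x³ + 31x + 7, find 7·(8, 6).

(40, 39)

Write G = (8, 6).
Repeated addition: build up to 7G.
2G: tangent at (8, 6): λ = (3·8² + 31)/(2·6) ≡ 8/12. 12⁻¹ ≡ 18 (mod 43) since 12·18 = 216 ≡ 1, so λ ≡ 8·18 ≡ 15.
  x = λ² - 8 - 8 = 225 - 16 ≡ 37; y = λ·(8 - 37) - 6 ≡ 32. → (37, 32)
3G: (37, 32) + (8, 6). λ = (6 - 32)/(8 - 37) ≡ 17/14 mod 43. 14⁻¹ ≡ 40 (mod 43), so λ ≡ 35.
  x = λ² - 37 - 8 = 1225 - 45 ≡ 19; y = λ·(37 - 19) - 32 ≡ 39. → (19, 39)
4G: (19, 39) + (8, 6). λ = (6 - 39)/(8 - 19) ≡ 10/32 mod 43. 32⁻¹ ≡ 39 (mod 43), so λ ≡ 3.
  x = λ² - 19 - 8 = 9 - 27 ≡ 25; y = λ·(19 - 25) - 39 ≡ 29. → (25, 29)
5G: (25, 29) + (8, 6). λ = (6 - 29)/(8 - 25) ≡ 20/26 mod 43. 26⁻¹ ≡ 5 (mod 43) since 26·5 = 130 ≡ 1, so λ ≡ 14.
  x = λ² - 25 - 8 = 196 - 33 ≡ 34; y = λ·(25 - 34) - 29 ≡ 17. → (34, 17)
6G: (34, 17) + (8, 6). λ = (6 - 17)/(8 - 34) ≡ 32/17 mod 43. 17⁻¹ ≡ 38 (mod 43), so λ ≡ 12.
  x = λ² - 34 - 8 = 144 - 42 ≡ 16; y = λ·(34 - 16) - 17 ≡ 27. → (16, 27)
7G: (16, 27) + (8, 6). λ = (6 - 27)/(8 - 16) ≡ 22/35 mod 43. 35⁻¹ ≡ 16 (mod 43), so λ ≡ 8.
  x = λ² - 16 - 8 = 64 - 24 ≡ 40; y = λ·(16 - 40) - 27 ≡ 39. → (40, 39)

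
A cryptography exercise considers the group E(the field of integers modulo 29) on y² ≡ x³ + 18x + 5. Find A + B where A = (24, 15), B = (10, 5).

(18, 10)

(24, 15) + (10, 5). λ = (5 - 15)/(10 - 24) ≡ 19/15 mod 29. 15⁻¹ ≡ 2 (mod 29) since 15·2 = 30 ≡ 1, so λ ≡ 9.
  x = λ² - 24 - 10 = 81 - 34 ≡ 18; y = λ·(24 - 18) - 15 ≡ 10. → (18, 10)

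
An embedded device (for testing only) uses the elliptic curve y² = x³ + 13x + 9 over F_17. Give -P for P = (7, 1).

-(7, 1) = (7, -1 mod 17) = (7, 16).

(7, 16)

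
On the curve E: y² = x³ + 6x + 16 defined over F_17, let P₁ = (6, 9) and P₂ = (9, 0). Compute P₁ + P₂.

(6, 9) + (9, 0). λ = (0 - 9)/(9 - 6) ≡ 8/3 mod 17. 3⁻¹ ≡ 6 (mod 17), so λ ≡ 14.
  x = λ² - 6 - 9 = 196 - 15 ≡ 11; y = λ·(6 - 11) - 9 ≡ 6. → (11, 6)

(11, 6)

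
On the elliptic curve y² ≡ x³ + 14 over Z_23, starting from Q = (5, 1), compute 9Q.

(4, 20)

Repeated addition: build up to 9Q.
2Q: tangent at (5, 1): λ = (3·5² + 0)/(2·1) ≡ 6/2. 2⁻¹ ≡ 12 (mod 23), so λ ≡ 6·12 ≡ 3.
  x = λ² - 5 - 5 = 9 - 10 ≡ 22; y = λ·(5 - 22) - 1 ≡ 17. → (22, 17)
3Q: (22, 17) + (5, 1). λ = (1 - 17)/(5 - 22) ≡ 7/6 mod 23. 6⁻¹ ≡ 4 (mod 23), so λ ≡ 5.
  x = λ² - 22 - 5 = 25 - 27 ≡ 21; y = λ·(22 - 21) - 17 ≡ 11. → (21, 11)
4Q: (21, 11) + (5, 1). λ = (1 - 11)/(5 - 21) ≡ 13/7 mod 23. 7⁻¹ ≡ 10 (mod 23), so λ ≡ 15.
  x = λ² - 21 - 5 = 225 - 26 ≡ 15; y = λ·(21 - 15) - 11 ≡ 10. → (15, 10)
5Q: (15, 10) + (5, 1). λ = (1 - 10)/(5 - 15) ≡ 14/13 mod 23. 13⁻¹ ≡ 16 (mod 23), so λ ≡ 17.
  x = λ² - 15 - 5 = 289 - 20 ≡ 16; y = λ·(15 - 16) - 10 ≡ 19. → (16, 19)
6Q: (16, 19) + (5, 1). λ = (1 - 19)/(5 - 16) ≡ 5/12 mod 23. 12⁻¹ ≡ 2 (mod 23) since 12·2 = 24 ≡ 1, so λ ≡ 10.
  x = λ² - 16 - 5 = 100 - 21 ≡ 10; y = λ·(16 - 10) - 19 ≡ 18. → (10, 18)
7Q: (10, 18) + (5, 1). λ = (1 - 18)/(5 - 10) ≡ 6/18 mod 23. 18⁻¹ ≡ 9 (mod 23) since 18·9 = 162 ≡ 1, so λ ≡ 8.
  x = λ² - 10 - 5 = 64 - 15 ≡ 3; y = λ·(10 - 3) - 18 ≡ 15. → (3, 15)
8Q: (3, 15) + (5, 1). λ = (1 - 15)/(5 - 3) ≡ 9/2 mod 23. 2⁻¹ ≡ 12 (mod 23) since 2·12 = 24 ≡ 1, so λ ≡ 16.
  x = λ² - 3 - 5 = 256 - 8 ≡ 18; y = λ·(3 - 18) - 15 ≡ 21. → (18, 21)
9Q: (18, 21) + (5, 1). λ = (1 - 21)/(5 - 18) ≡ 3/10 mod 23. 10⁻¹ ≡ 7 (mod 23), so λ ≡ 21.
  x = λ² - 18 - 5 = 441 - 23 ≡ 4; y = λ·(18 - 4) - 21 ≡ 20. → (4, 20)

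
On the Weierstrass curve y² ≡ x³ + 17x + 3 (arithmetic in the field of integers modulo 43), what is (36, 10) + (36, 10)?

(9, 5)

tangent at (36, 10): λ = (3·36² + 17)/(2·10) ≡ 35/20. 20⁻¹ ≡ 28 (mod 43), so λ ≡ 35·28 ≡ 34.
  x = λ² - 36 - 36 = 1156 - 72 ≡ 9; y = λ·(36 - 9) - 10 ≡ 5. → (9, 5)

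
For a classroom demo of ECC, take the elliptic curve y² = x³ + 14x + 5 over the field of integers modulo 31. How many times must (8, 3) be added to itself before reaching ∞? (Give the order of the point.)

9

2P: tangent at (8, 3): λ = (3·8² + 14)/(2·3) ≡ 20/6. 6⁻¹ ≡ 26 (mod 31), so λ ≡ 20·26 ≡ 24.
  x = λ² - 8 - 8 = 576 - 16 ≡ 2; y = λ·(8 - 2) - 3 ≡ 17. → (2, 17)
3P: (2, 17) + (8, 3). λ = (3 - 17)/(8 - 2) ≡ 17/6 mod 31. 6⁻¹ ≡ 26 (mod 31), so λ ≡ 8.
  x = λ² - 2 - 8 = 64 - 10 ≡ 23; y = λ·(2 - 23) - 17 ≡ 1. → (23, 1)
4P: (23, 1) + (8, 3). λ = (3 - 1)/(8 - 23) ≡ 2/16 mod 31. 16⁻¹ ≡ 2 (mod 31) since 16·2 = 32 ≡ 1, so λ ≡ 4.
  x = λ² - 23 - 8 = 16 - 31 ≡ 16; y = λ·(23 - 16) - 1 ≡ 27. → (16, 27)
5P: (16, 27) + (8, 3). λ = (3 - 27)/(8 - 16) ≡ 7/23 mod 31. 23⁻¹ ≡ 27 (mod 31), so λ ≡ 3.
  x = λ² - 16 - 8 = 9 - 24 ≡ 16; y = λ·(16 - 16) - 27 ≡ 4. → (16, 4)
6P: (16, 4) + (8, 3). λ = (3 - 4)/(8 - 16) ≡ 30/23 mod 31. 23⁻¹ ≡ 27 (mod 31), so λ ≡ 4.
  x = λ² - 16 - 8 = 16 - 24 ≡ 23; y = λ·(16 - 23) - 4 ≡ 30. → (23, 30)
7P: (23, 30) + (8, 3). λ = (3 - 30)/(8 - 23) ≡ 4/16 mod 31. 16⁻¹ ≡ 2 (mod 31), so λ ≡ 8.
  x = λ² - 23 - 8 = 64 - 31 ≡ 2; y = λ·(23 - 2) - 30 ≡ 14. → (2, 14)
8P: (2, 14) + (8, 3). λ = (3 - 14)/(8 - 2) ≡ 20/6 mod 31. 6⁻¹ ≡ 26 (mod 31) since 6·26 = 156 ≡ 1, so λ ≡ 24.
  x = λ² - 2 - 8 = 576 - 10 ≡ 8; y = λ·(2 - 8) - 14 ≡ 28. → (8, 28)
9P: (8, 28) + (8, 3): same x and y₁ ≡ -y₂, so the sum is ∞.
9P = ∞, so the order is 9.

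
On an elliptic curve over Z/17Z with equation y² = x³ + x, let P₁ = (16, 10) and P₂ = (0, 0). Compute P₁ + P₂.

(16, 7)

(16, 10) + (0, 0). λ = (0 - 10)/(0 - 16) ≡ 7/1 mod 17. 1⁻¹ ≡ 1 (mod 17), so λ ≡ 7.
  x = λ² - 16 - 0 = 49 - 16 ≡ 16; y = λ·(16 - 16) - 10 ≡ 7. → (16, 7)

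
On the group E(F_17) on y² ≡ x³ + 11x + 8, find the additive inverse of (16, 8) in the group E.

-(16, 8) = (16, -8 mod 17) = (16, 9).

(16, 9)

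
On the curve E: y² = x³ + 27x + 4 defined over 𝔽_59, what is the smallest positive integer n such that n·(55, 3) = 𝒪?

8

2P: tangent at (55, 3): λ = (3·55² + 27)/(2·3) ≡ 16/6. 6⁻¹ ≡ 10 (mod 59), so λ ≡ 16·10 ≡ 42.
  x = λ² - 55 - 55 = 1764 - 110 ≡ 2; y = λ·(55 - 2) - 3 ≡ 40. → (2, 40)
3P: (2, 40) + (55, 3). λ = (3 - 40)/(55 - 2) ≡ 22/53 mod 59. 53⁻¹ ≡ 49 (mod 59), so λ ≡ 16.
  x = λ² - 2 - 55 = 256 - 57 ≡ 22; y = λ·(2 - 22) - 40 ≡ 53. → (22, 53)
4P: (22, 53) + (55, 3). λ = (3 - 53)/(55 - 22) ≡ 9/33 mod 59. 33⁻¹ ≡ 34 (mod 59), so λ ≡ 11.
  x = λ² - 22 - 55 = 121 - 77 ≡ 44; y = λ·(22 - 44) - 53 ≡ 0. → (44, 0)
5P: (44, 0) + (55, 3). λ = (3 - 0)/(55 - 44) ≡ 3/11 mod 59. 11⁻¹ ≡ 43 (mod 59) since 11·43 = 473 ≡ 1, so λ ≡ 11.
  x = λ² - 44 - 55 = 121 - 99 ≡ 22; y = λ·(44 - 22) - 0 ≡ 6. → (22, 6)
6P: (22, 6) + (55, 3). λ = (3 - 6)/(55 - 22) ≡ 56/33 mod 59. 33⁻¹ ≡ 34 (mod 59) since 33·34 = 1122 ≡ 1, so λ ≡ 16.
  x = λ² - 22 - 55 = 256 - 77 ≡ 2; y = λ·(22 - 2) - 6 ≡ 19. → (2, 19)
7P: (2, 19) + (55, 3). λ = (3 - 19)/(55 - 2) ≡ 43/53 mod 59. 53⁻¹ ≡ 49 (mod 59), so λ ≡ 42.
  x = λ² - 2 - 55 = 1764 - 57 ≡ 55; y = λ·(2 - 55) - 19 ≡ 56. → (55, 56)
8P: (55, 56) + (55, 3): same x and y₁ ≡ -y₂, so the sum is 𝒪.
8P = 𝒪, so the order is 8.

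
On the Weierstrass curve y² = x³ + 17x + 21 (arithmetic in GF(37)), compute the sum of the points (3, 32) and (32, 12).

(3, 32) + (32, 12). λ = (12 - 32)/(32 - 3) ≡ 17/29 mod 37. 29⁻¹ ≡ 23 (mod 37) since 29·23 = 667 ≡ 1, so λ ≡ 21.
  x = λ² - 3 - 32 = 441 - 35 ≡ 36; y = λ·(3 - 36) - 32 ≡ 15. → (36, 15)

(36, 15)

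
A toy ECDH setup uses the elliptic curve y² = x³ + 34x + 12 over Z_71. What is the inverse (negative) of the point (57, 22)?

-(57, 22) = (57, -22 mod 71) = (57, 49).

(57, 49)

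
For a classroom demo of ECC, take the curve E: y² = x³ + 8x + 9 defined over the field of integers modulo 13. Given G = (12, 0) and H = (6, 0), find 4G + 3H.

First 4G:
Double-and-add on 4 = (100)₂. Start with G = (12, 0) for the leading 1-bit.
double: (12, 0) + (12, 0): same x and y₁ ≡ -y₂, so the sum is O.
double: O + O = O (identity).
4G = O.
Next 3H:
Repeated addition: build up to 3H.
2H: (6, 0) + (6, 0): same x and y₁ ≡ -y₂, so the sum is O.
3H: O + (6, 0) = (6, 0) (identity).
3H = (6, 0).
Finally 4G + 3H:
O + (6, 0) = (6, 0) (identity).

(6, 0)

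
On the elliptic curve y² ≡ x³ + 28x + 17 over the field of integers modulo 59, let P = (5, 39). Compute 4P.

(29, 5)

Double-and-add on 4 = (100)₂. Start with P = (5, 39) for the leading 1-bit.
double: tangent at (5, 39): λ = (3·5² + 28)/(2·39) ≡ 44/19. 19⁻¹ ≡ 28 (mod 59) since 19·28 = 532 ≡ 1, so λ ≡ 44·28 ≡ 52.
  x = λ² - 5 - 5 = 2704 - 10 ≡ 39; y = λ·(5 - 39) - 39 ≡ 22. → (39, 22)
double: tangent at (39, 22): λ = (3·39² + 28)/(2·22) ≡ 48/44. 44⁻¹ ≡ 55 (mod 59), so λ ≡ 48·55 ≡ 44.
  x = λ² - 39 - 39 = 1936 - 78 ≡ 29; y = λ·(39 - 29) - 22 ≡ 5. → (29, 5)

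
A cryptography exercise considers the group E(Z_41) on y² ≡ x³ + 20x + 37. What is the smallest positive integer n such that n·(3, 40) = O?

2P: tangent at (3, 40): λ = (3·3² + 20)/(2·40) ≡ 6/39. 39⁻¹ ≡ 20 (mod 41) since 39·20 = 780 ≡ 1, so λ ≡ 6·20 ≡ 38.
  x = λ² - 3 - 3 = 1444 - 6 ≡ 3; y = λ·(3 - 3) - 40 ≡ 1. → (3, 1)
3P: (3, 1) + (3, 40): same x and y₁ ≡ -y₂, so the sum is O.
3P = O, so the order is 3.

3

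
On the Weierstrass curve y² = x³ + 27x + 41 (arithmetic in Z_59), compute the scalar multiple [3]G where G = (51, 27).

(37, 3)

Repeated addition: build up to 3G.
2G: tangent at (51, 27): λ = (3·51² + 27)/(2·27) ≡ 42/54. 54⁻¹ ≡ 47 (mod 59) since 54·47 = 2538 ≡ 1, so λ ≡ 42·47 ≡ 27.
  x = λ² - 51 - 51 = 729 - 102 ≡ 37; y = λ·(51 - 37) - 27 ≡ 56. → (37, 56)
3G: (37, 56) + (51, 27). λ = (27 - 56)/(51 - 37) ≡ 30/14 mod 59. 14⁻¹ ≡ 38 (mod 59), so λ ≡ 19.
  x = λ² - 37 - 51 = 361 - 88 ≡ 37; y = λ·(37 - 37) - 56 ≡ 3. → (37, 3)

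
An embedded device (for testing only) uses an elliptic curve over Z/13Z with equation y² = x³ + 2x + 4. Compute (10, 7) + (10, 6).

O

The two points share x = 10 and their y-coordinates satisfy 7 + 6 ≡ 0 (mod 13), so they are inverses. Their sum is ∞.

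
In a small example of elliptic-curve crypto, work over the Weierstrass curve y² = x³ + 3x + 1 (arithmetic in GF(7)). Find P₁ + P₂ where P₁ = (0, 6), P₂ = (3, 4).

(6, 5)

(0, 6) + (3, 4). λ = (4 - 6)/(3 - 0) ≡ 5/3 mod 7. 3⁻¹ ≡ 5 (mod 7) since 3·5 = 15 ≡ 1, so λ ≡ 4.
  x = λ² - 0 - 3 = 16 - 3 ≡ 6; y = λ·(0 - 6) - 6 ≡ 5. → (6, 5)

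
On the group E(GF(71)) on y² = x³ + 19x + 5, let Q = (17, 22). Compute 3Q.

Repeated addition: build up to 3Q.
2Q: tangent at (17, 22): λ = (3·17² + 19)/(2·22) ≡ 34/44. 44⁻¹ ≡ 21 (mod 71), so λ ≡ 34·21 ≡ 4.
  x = λ² - 17 - 17 = 16 - 34 ≡ 53; y = λ·(17 - 53) - 22 ≡ 47. → (53, 47)
3Q: (53, 47) + (17, 22). λ = (22 - 47)/(17 - 53) ≡ 46/35 mod 71. 35⁻¹ ≡ 69 (mod 71), so λ ≡ 50.
  x = λ² - 53 - 17 = 2500 - 70 ≡ 16; y = λ·(53 - 16) - 47 ≡ 28. → (16, 28)

(16, 28)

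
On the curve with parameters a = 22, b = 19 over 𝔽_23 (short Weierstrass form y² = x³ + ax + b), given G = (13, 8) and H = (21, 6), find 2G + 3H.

(14, 14)

First 2G:
Repeated addition: build up to 2G.
2G: tangent at (13, 8): λ = (3·13² + 22)/(2·8) ≡ 0/16. 16⁻¹ ≡ 13 (mod 23) since 16·13 = 208 ≡ 1, so λ ≡ 0·13 ≡ 0.
  x = λ² - 13 - 13 = 0 - 26 ≡ 20; y = λ·(13 - 20) - 8 ≡ 15. → (20, 15)
2G = (20, 15).
Next 3H:
Repeated addition: build up to 3H.
2H: tangent at (21, 6): λ = (3·21² + 22)/(2·6) ≡ 11/12. 12⁻¹ ≡ 2 (mod 23) since 12·2 = 24 ≡ 1, so λ ≡ 11·2 ≡ 22.
  x = λ² - 21 - 21 = 484 - 42 ≡ 5; y = λ·(21 - 5) - 6 ≡ 1. → (5, 1)
3H: (5, 1) + (21, 6). λ = (6 - 1)/(21 - 5) ≡ 5/16 mod 23. 16⁻¹ ≡ 13 (mod 23) since 16·13 = 208 ≡ 1, so λ ≡ 19.
  x = λ² - 5 - 21 = 361 - 26 ≡ 13; y = λ·(5 - 13) - 1 ≡ 8. → (13, 8)
3H = (13, 8).
Finally 2G + 3H:
(20, 15) + (13, 8). λ = (8 - 15)/(13 - 20) ≡ 16/16 mod 23. 16⁻¹ ≡ 13 (mod 23) since 16·13 = 208 ≡ 1, so λ ≡ 1.
  x = λ² - 20 - 13 = 1 - 33 ≡ 14; y = λ·(20 - 14) - 15 ≡ 14. → (14, 14)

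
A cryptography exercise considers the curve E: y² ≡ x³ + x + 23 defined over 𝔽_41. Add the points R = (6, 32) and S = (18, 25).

(33, 35)

(6, 32) + (18, 25). λ = (25 - 32)/(18 - 6) ≡ 34/12 mod 41. 12⁻¹ ≡ 24 (mod 41) since 12·24 = 288 ≡ 1, so λ ≡ 37.
  x = λ² - 6 - 18 = 1369 - 24 ≡ 33; y = λ·(6 - 33) - 32 ≡ 35. → (33, 35)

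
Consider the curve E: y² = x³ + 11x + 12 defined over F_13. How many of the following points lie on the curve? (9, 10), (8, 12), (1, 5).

1

(9, 10): 10² ≡ 9, rhs ≡ 8 → off.
(8, 12): 12² ≡ 1, rhs ≡ 1 → on.
(1, 5): 5² ≡ 12, rhs ≡ 11 → off.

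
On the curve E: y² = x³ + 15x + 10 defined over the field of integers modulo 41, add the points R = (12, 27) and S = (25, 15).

(12, 27) + (25, 15). λ = (15 - 27)/(25 - 12) ≡ 29/13 mod 41. 13⁻¹ ≡ 19 (mod 41), so λ ≡ 18.
  x = λ² - 12 - 25 = 324 - 37 ≡ 0; y = λ·(12 - 0) - 27 ≡ 25. → (0, 25)

(0, 25)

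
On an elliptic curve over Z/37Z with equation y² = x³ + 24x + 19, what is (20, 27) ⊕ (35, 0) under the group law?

(3, 9)

(20, 27) + (35, 0). λ = (0 - 27)/(35 - 20) ≡ 10/15 mod 37. 15⁻¹ ≡ 5 (mod 37), so λ ≡ 13.
  x = λ² - 20 - 35 = 169 - 55 ≡ 3; y = λ·(20 - 3) - 27 ≡ 9. → (3, 9)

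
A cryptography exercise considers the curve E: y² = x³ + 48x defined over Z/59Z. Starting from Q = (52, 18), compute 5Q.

Repeated addition: build up to 5Q.
2Q: tangent at (52, 18): λ = (3·52² + 48)/(2·18) ≡ 18/36. 36⁻¹ ≡ 41 (mod 59) since 36·41 = 1476 ≡ 1, so λ ≡ 18·41 ≡ 30.
  x = λ² - 52 - 52 = 900 - 104 ≡ 29; y = λ·(52 - 29) - 18 ≡ 23. → (29, 23)
3Q: (29, 23) + (52, 18). λ = (18 - 23)/(52 - 29) ≡ 54/23 mod 59. 23⁻¹ ≡ 18 (mod 59), so λ ≡ 28.
  x = λ² - 29 - 52 = 784 - 81 ≡ 54; y = λ·(29 - 54) - 23 ≡ 44. → (54, 44)
4Q: (54, 44) + (52, 18). λ = (18 - 44)/(52 - 54) ≡ 33/57 mod 59. 57⁻¹ ≡ 29 (mod 59), so λ ≡ 13.
  x = λ² - 54 - 52 = 169 - 106 ≡ 4; y = λ·(54 - 4) - 44 ≡ 16. → (4, 16)
5Q: (4, 16) + (52, 18). λ = (18 - 16)/(52 - 4) ≡ 2/48 mod 59. 48⁻¹ ≡ 16 (mod 59), so λ ≡ 32.
  x = λ² - 4 - 52 = 1024 - 56 ≡ 24; y = λ·(4 - 24) - 16 ≡ 52. → (24, 52)

(24, 52)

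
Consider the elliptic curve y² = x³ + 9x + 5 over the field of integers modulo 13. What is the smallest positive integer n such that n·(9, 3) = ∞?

2P: tangent at (9, 3): λ = (3·9² + 9)/(2·3) ≡ 5/6. 6⁻¹ ≡ 11 (mod 13), so λ ≡ 5·11 ≡ 3.
  x = λ² - 9 - 9 = 9 - 18 ≡ 4; y = λ·(9 - 4) - 3 ≡ 12. → (4, 12)
3P: (4, 12) + (9, 3). λ = (3 - 12)/(9 - 4) ≡ 4/5 mod 13. 5⁻¹ ≡ 8 (mod 13) since 5·8 = 40 ≡ 1, so λ ≡ 6.
  x = λ² - 4 - 9 = 36 - 13 ≡ 10; y = λ·(4 - 10) - 12 ≡ 4. → (10, 4)
4P: (10, 4) + (9, 3). λ = (3 - 4)/(9 - 10) ≡ 12/12 mod 13. 12⁻¹ ≡ 12 (mod 13) since 12·12 = 144 ≡ 1, so λ ≡ 1.
  x = λ² - 10 - 9 = 1 - 19 ≡ 8; y = λ·(10 - 8) - 4 ≡ 11. → (8, 11)
5P: (8, 11) + (9, 3). λ = (3 - 11)/(9 - 8) ≡ 5/1 mod 13. 1⁻¹ ≡ 1 (mod 13) since 1·1 = 1 ≡ 1, so λ ≡ 5.
  x = λ² - 8 - 9 = 25 - 17 ≡ 8; y = λ·(8 - 8) - 11 ≡ 2. → (8, 2)
6P: (8, 2) + (9, 3). λ = (3 - 2)/(9 - 8) ≡ 1/1 mod 13. 1⁻¹ ≡ 1 (mod 13), so λ ≡ 1.
  x = λ² - 8 - 9 = 1 - 17 ≡ 10; y = λ·(8 - 10) - 2 ≡ 9. → (10, 9)
7P: (10, 9) + (9, 3). λ = (3 - 9)/(9 - 10) ≡ 7/12 mod 13. 12⁻¹ ≡ 12 (mod 13), so λ ≡ 6.
  x = λ² - 10 - 9 = 36 - 19 ≡ 4; y = λ·(10 - 4) - 9 ≡ 1. → (4, 1)
8P: (4, 1) + (9, 3). λ = (3 - 1)/(9 - 4) ≡ 2/5 mod 13. 5⁻¹ ≡ 8 (mod 13), so λ ≡ 3.
  x = λ² - 4 - 9 = 9 - 13 ≡ 9; y = λ·(4 - 9) - 1 ≡ 10. → (9, 10)
9P: (9, 10) + (9, 3): same x and y₁ ≡ -y₂, so the sum is ∞.
9P = ∞, so the order is 9.

9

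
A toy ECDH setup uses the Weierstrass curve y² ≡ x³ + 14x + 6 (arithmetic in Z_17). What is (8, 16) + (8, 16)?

(2, 12)

tangent at (8, 16): λ = (3·8² + 14)/(2·16) ≡ 2/15. 15⁻¹ ≡ 8 (mod 17) since 15·8 = 120 ≡ 1, so λ ≡ 2·8 ≡ 16.
  x = λ² - 8 - 8 = 256 - 16 ≡ 2; y = λ·(8 - 2) - 16 ≡ 12. → (2, 12)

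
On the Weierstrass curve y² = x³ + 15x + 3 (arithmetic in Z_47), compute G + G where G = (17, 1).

(8, 20)

tangent at (17, 1): λ = (3·17² + 15)/(2·1) ≡ 36/2. 2⁻¹ ≡ 24 (mod 47), so λ ≡ 36·24 ≡ 18.
  x = λ² - 17 - 17 = 324 - 34 ≡ 8; y = λ·(17 - 8) - 1 ≡ 20. → (8, 20)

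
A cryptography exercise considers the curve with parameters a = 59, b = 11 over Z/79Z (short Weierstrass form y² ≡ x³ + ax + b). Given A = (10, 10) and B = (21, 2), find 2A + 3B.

(44, 38)

First 2A:
Repeated addition: build up to 2A.
2A: tangent at (10, 10): λ = (3·10² + 59)/(2·10) ≡ 43/20. 20⁻¹ ≡ 4 (mod 79) since 20·4 = 80 ≡ 1, so λ ≡ 43·4 ≡ 14.
  x = λ² - 10 - 10 = 196 - 20 ≡ 18; y = λ·(10 - 18) - 10 ≡ 36. → (18, 36)
2A = (18, 36).
Next 3B:
Repeated addition: build up to 3B.
2B: tangent at (21, 2): λ = (3·21² + 59)/(2·2) ≡ 39/4. 4⁻¹ ≡ 20 (mod 79) since 4·20 = 80 ≡ 1, so λ ≡ 39·20 ≡ 69.
  x = λ² - 21 - 21 = 4761 - 42 ≡ 58; y = λ·(21 - 58) - 2 ≡ 52. → (58, 52)
3B: (58, 52) + (21, 2). λ = (2 - 52)/(21 - 58) ≡ 29/42 mod 79. 42⁻¹ ≡ 32 (mod 79), so λ ≡ 59.
  x = λ² - 58 - 21 = 3481 - 79 ≡ 5; y = λ·(58 - 5) - 52 ≡ 73. → (5, 73)
3B = (5, 73).
Finally 2A + 3B:
(18, 36) + (5, 73). λ = (73 - 36)/(5 - 18) ≡ 37/66 mod 79. 66⁻¹ ≡ 6 (mod 79), so λ ≡ 64.
  x = λ² - 18 - 5 = 4096 - 23 ≡ 44; y = λ·(18 - 44) - 36 ≡ 38. → (44, 38)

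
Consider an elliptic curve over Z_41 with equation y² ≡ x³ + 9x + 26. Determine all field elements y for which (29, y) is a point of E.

none

x³ + 9x + 26 = 24676 ≡ 35 (mod 41).
35 is a non-residue mod 41; no y exists.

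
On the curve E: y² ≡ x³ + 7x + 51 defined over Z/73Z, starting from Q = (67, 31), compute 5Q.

(67, 42)

Repeated addition: build up to 5Q.
2Q: tangent at (67, 31): λ = (3·67² + 7)/(2·31) ≡ 42/62. 62⁻¹ ≡ 53 (mod 73) since 62·53 = 3286 ≡ 1, so λ ≡ 42·53 ≡ 36.
  x = λ² - 67 - 67 = 1296 - 134 ≡ 67; y = λ·(67 - 67) - 31 ≡ 42. → (67, 42)
3Q: (67, 42) + (67, 31): same x and y₁ ≡ -y₂, so the sum is O.
4Q: O + (67, 31) = (67, 31) (identity).
5Q: tangent at (67, 31): λ = (3·67² + 7)/(2·31) ≡ 42/62. 62⁻¹ ≡ 53 (mod 73), so λ ≡ 42·53 ≡ 36.
  x = λ² - 67 - 67 = 1296 - 134 ≡ 67; y = λ·(67 - 67) - 31 ≡ 42. → (67, 42)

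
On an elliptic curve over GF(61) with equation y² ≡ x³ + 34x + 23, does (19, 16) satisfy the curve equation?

y² = 16² ≡ 12; x³ + 34x + 23 = 7528 ≡ 25 (mod 61). 12 ≠ 25.

no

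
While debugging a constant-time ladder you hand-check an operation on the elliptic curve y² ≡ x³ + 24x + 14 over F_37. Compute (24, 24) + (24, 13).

The two points share x = 24 and their y-coordinates satisfy 24 + 13 ≡ 0 (mod 37), so they are inverses. Their sum is the point at infinity.

O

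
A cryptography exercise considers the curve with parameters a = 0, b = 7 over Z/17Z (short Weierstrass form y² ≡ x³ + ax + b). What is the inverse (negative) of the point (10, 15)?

-(10, 15) = (10, -15 mod 17) = (10, 2).

(10, 2)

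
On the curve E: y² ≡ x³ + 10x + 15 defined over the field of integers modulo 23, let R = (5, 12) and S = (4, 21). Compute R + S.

(5, 12) + (4, 21). λ = (21 - 12)/(4 - 5) ≡ 9/22 mod 23. 22⁻¹ ≡ 22 (mod 23), so λ ≡ 14.
  x = λ² - 5 - 4 = 196 - 9 ≡ 3; y = λ·(5 - 3) - 12 ≡ 16. → (3, 16)

(3, 16)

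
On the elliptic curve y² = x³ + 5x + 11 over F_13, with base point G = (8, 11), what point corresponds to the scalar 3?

Repeated addition: build up to 3G.
2G: tangent at (8, 11): λ = (3·8² + 5)/(2·11) ≡ 2/9. 9⁻¹ ≡ 3 (mod 13), so λ ≡ 2·3 ≡ 6.
  x = λ² - 8 - 8 = 36 - 16 ≡ 7; y = λ·(8 - 7) - 11 ≡ 8. → (7, 8)
3G: (7, 8) + (8, 11). λ = (11 - 8)/(8 - 7) ≡ 3/1 mod 13. 1⁻¹ ≡ 1 (mod 13), so λ ≡ 3.
  x = λ² - 7 - 8 = 9 - 15 ≡ 7; y = λ·(7 - 7) - 8 ≡ 5. → (7, 5)

(7, 5)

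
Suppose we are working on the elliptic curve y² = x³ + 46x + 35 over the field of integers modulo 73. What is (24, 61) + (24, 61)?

tangent at (24, 61): λ = (3·24² + 46)/(2·61) ≡ 22/49. 49⁻¹ ≡ 3 (mod 73), so λ ≡ 22·3 ≡ 66.
  x = λ² - 24 - 24 = 4356 - 48 ≡ 1; y = λ·(24 - 1) - 61 ≡ 70. → (1, 70)

(1, 70)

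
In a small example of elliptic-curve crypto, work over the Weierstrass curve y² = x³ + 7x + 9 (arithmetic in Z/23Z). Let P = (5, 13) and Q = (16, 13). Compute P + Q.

(2, 10)

(5, 13) + (16, 13). λ = (13 - 13)/(16 - 5) ≡ 0/11 mod 23. 11⁻¹ ≡ 21 (mod 23) since 11·21 = 231 ≡ 1, so λ ≡ 0.
  x = λ² - 5 - 16 = 0 - 21 ≡ 2; y = λ·(5 - 2) - 13 ≡ 10. → (2, 10)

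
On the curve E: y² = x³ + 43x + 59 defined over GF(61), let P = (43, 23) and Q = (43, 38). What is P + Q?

The two points share x = 43 and their y-coordinates satisfy 23 + 38 ≡ 0 (mod 61), so they are inverses. Their sum is O.

O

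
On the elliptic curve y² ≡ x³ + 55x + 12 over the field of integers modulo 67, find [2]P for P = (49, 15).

(55, 61)

tangent at (49, 15): λ = (3·49² + 55)/(2·15) ≡ 22/30. 30⁻¹ ≡ 38 (mod 67) since 30·38 = 1140 ≡ 1, so λ ≡ 22·38 ≡ 32.
  x = λ² - 49 - 49 = 1024 - 98 ≡ 55; y = λ·(49 - 55) - 15 ≡ 61. → (55, 61)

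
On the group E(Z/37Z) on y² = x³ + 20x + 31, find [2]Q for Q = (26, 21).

tangent at (26, 21): λ = (3·26² + 20)/(2·21) ≡ 13/5. 5⁻¹ ≡ 15 (mod 37) since 5·15 = 75 ≡ 1, so λ ≡ 13·15 ≡ 10.
  x = λ² - 26 - 26 = 100 - 52 ≡ 11; y = λ·(26 - 11) - 21 ≡ 18. → (11, 18)

(11, 18)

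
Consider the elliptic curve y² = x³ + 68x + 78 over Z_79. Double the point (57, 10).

(53, 57)

tangent at (57, 10): λ = (3·57² + 68)/(2·10) ≡ 19/20. 20⁻¹ ≡ 4 (mod 79), so λ ≡ 19·4 ≡ 76.
  x = λ² - 57 - 57 = 5776 - 114 ≡ 53; y = λ·(57 - 53) - 10 ≡ 57. → (53, 57)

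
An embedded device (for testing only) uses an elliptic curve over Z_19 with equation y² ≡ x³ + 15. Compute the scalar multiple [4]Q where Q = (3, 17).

Repeated addition: build up to 4Q.
2Q: tangent at (3, 17): λ = (3·3² + 0)/(2·17) ≡ 8/15. 15⁻¹ ≡ 14 (mod 19), so λ ≡ 8·14 ≡ 17.
  x = λ² - 3 - 3 = 289 - 6 ≡ 17; y = λ·(3 - 17) - 17 ≡ 11. → (17, 11)
3Q: (17, 11) + (3, 17). λ = (17 - 11)/(3 - 17) ≡ 6/5 mod 19. 5⁻¹ ≡ 4 (mod 19) since 5·4 = 20 ≡ 1, so λ ≡ 5.
  x = λ² - 17 - 3 = 25 - 20 ≡ 5; y = λ·(17 - 5) - 11 ≡ 11. → (5, 11)
4Q: (5, 11) + (3, 17). λ = (17 - 11)/(3 - 5) ≡ 6/17 mod 19. 17⁻¹ ≡ 9 (mod 19), so λ ≡ 16.
  x = λ² - 5 - 3 = 256 - 8 ≡ 1; y = λ·(5 - 1) - 11 ≡ 15. → (1, 15)

(1, 15)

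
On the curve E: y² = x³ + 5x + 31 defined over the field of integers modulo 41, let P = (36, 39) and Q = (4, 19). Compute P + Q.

(36, 39) + (4, 19). λ = (19 - 39)/(4 - 36) ≡ 21/9 mod 41. 9⁻¹ ≡ 32 (mod 41), so λ ≡ 16.
  x = λ² - 36 - 4 = 256 - 40 ≡ 11; y = λ·(36 - 11) - 39 ≡ 33. → (11, 33)

(11, 33)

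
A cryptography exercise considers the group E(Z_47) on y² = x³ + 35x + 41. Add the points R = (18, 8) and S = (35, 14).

(26, 3)

(18, 8) + (35, 14). λ = (14 - 8)/(35 - 18) ≡ 6/17 mod 47. 17⁻¹ ≡ 36 (mod 47), so λ ≡ 28.
  x = λ² - 18 - 35 = 784 - 53 ≡ 26; y = λ·(18 - 26) - 8 ≡ 3. → (26, 3)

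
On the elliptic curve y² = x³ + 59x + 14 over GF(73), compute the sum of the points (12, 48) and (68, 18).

(58, 34)

(12, 48) + (68, 18). λ = (18 - 48)/(68 - 12) ≡ 43/56 mod 73. 56⁻¹ ≡ 30 (mod 73) since 56·30 = 1680 ≡ 1, so λ ≡ 49.
  x = λ² - 12 - 68 = 2401 - 80 ≡ 58; y = λ·(12 - 58) - 48 ≡ 34. → (58, 34)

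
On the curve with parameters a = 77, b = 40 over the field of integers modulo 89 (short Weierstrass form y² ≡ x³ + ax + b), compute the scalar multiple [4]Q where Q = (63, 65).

(81, 46)

Double-and-add on 4 = (100)₂. Start with Q = (63, 65) for the leading 1-bit.
double: tangent at (63, 65): λ = (3·63² + 77)/(2·65) ≡ 58/41. 41⁻¹ ≡ 76 (mod 89), so λ ≡ 58·76 ≡ 47.
  x = λ² - 63 - 63 = 2209 - 126 ≡ 36; y = λ·(63 - 36) - 65 ≡ 47. → (36, 47)
double: tangent at (36, 47): λ = (3·36² + 77)/(2·47) ≡ 49/5. 5⁻¹ ≡ 18 (mod 89), so λ ≡ 49·18 ≡ 81.
  x = λ² - 36 - 36 = 6561 - 72 ≡ 81; y = λ·(36 - 81) - 47 ≡ 46. → (81, 46)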